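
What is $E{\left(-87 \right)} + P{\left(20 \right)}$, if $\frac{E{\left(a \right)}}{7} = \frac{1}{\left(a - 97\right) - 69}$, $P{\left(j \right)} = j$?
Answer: $\frac{5053}{253} \approx 19.972$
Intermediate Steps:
$E{\left(a \right)} = \frac{7}{-166 + a}$ ($E{\left(a \right)} = \frac{7}{\left(a - 97\right) - 69} = \frac{7}{\left(-97 + a\right) - 69} = \frac{7}{-166 + a}$)
$E{\left(-87 \right)} + P{\left(20 \right)} = \frac{7}{-166 - 87} + 20 = \frac{7}{-253} + 20 = 7 \left(- \frac{1}{253}\right) + 20 = - \frac{7}{253} + 20 = \frac{5053}{253}$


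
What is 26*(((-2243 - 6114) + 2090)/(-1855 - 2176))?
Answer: 162942/4031 ≈ 40.422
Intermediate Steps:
26*(((-2243 - 6114) + 2090)/(-1855 - 2176)) = 26*((-8357 + 2090)/(-4031)) = 26*(-6267*(-1/4031)) = 26*(6267/4031) = 162942/4031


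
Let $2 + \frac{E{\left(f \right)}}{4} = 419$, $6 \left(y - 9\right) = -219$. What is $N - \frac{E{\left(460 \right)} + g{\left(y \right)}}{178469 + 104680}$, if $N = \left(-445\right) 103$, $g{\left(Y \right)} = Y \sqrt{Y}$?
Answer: $- \frac{4326045361}{94383} + \frac{55 i \sqrt{110}}{1132596} \approx -45835.0 + 0.00050931 i$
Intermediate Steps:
$y = - \frac{55}{2}$ ($y = 9 + \frac{1}{6} \left(-219\right) = 9 - \frac{73}{2} = - \frac{55}{2} \approx -27.5$)
$E{\left(f \right)} = 1668$ ($E{\left(f \right)} = -8 + 4 \cdot 419 = -8 + 1676 = 1668$)
$g{\left(Y \right)} = Y^{\frac{3}{2}}$
$N = -45835$
$N - \frac{E{\left(460 \right)} + g{\left(y \right)}}{178469 + 104680} = -45835 - \frac{1668 + \left(- \frac{55}{2}\right)^{\frac{3}{2}}}{178469 + 104680} = -45835 - \frac{1668 - \frac{55 i \sqrt{110}}{4}}{283149} = -45835 - \left(1668 - \frac{55 i \sqrt{110}}{4}\right) \frac{1}{283149} = -45835 - \left(\frac{556}{94383} - \frac{55 i \sqrt{110}}{1132596}\right) = - \frac{4326045361}{94383} + \frac{55 i \sqrt{110}}{1132596}$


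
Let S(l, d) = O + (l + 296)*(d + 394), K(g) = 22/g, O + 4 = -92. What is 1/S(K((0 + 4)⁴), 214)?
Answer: 4/719697 ≈ 5.5579e-6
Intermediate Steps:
O = -96 (O = -4 - 92 = -96)
S(l, d) = -96 + (296 + l)*(394 + d) (S(l, d) = -96 + (l + 296)*(d + 394) = -96 + (296 + l)*(394 + d))
1/S(K((0 + 4)⁴), 214) = 1/(116528 + 296*214 + 394*(22/((0 + 4)⁴)) + 214*(22/((0 + 4)⁴))) = 1/(116528 + 63344 + 394*(22/(4⁴)) + 214*(22/(4⁴))) = 1/(116528 + 63344 + 394*(22/256) + 214*(22/256)) = 1/(116528 + 63344 + 394*(22*(1/256)) + 214*(22*(1/256))) = 1/(116528 + 63344 + 394*(11/128) + 214*(11/128)) = 1/(116528 + 63344 + 2167/64 + 1177/64) = 1/(719697/4) = 4/719697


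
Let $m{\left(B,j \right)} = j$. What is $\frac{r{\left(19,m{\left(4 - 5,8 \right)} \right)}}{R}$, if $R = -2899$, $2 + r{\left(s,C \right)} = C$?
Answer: $- \frac{6}{2899} \approx -0.0020697$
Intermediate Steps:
$r{\left(s,C \right)} = -2 + C$
$\frac{r{\left(19,m{\left(4 - 5,8 \right)} \right)}}{R} = \frac{-2 + 8}{-2899} = 6 \left(- \frac{1}{2899}\right) = - \frac{6}{2899}$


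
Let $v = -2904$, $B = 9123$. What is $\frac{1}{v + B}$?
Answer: $\frac{1}{6219} \approx 0.0001608$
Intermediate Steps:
$\frac{1}{v + B} = \frac{1}{-2904 + 9123} = \frac{1}{6219}$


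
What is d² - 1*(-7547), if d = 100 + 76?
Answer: 38523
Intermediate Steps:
d = 176
d² - 1*(-7547) = 176² - 1*(-7547) = 30976 + 7547 = 38523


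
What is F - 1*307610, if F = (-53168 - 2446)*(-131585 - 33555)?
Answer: 9183788350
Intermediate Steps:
F = 9184095960 (F = -55614*(-165140) = 9184095960)
F - 1*307610 = 9184095960 - 1*307610 = 9184095960 - 307610 = 9183788350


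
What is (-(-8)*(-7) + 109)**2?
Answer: 2809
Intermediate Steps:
(-(-8)*(-7) + 109)**2 = (-4*14 + 109)**2 = (-56 + 109)**2 = 53**2 = 2809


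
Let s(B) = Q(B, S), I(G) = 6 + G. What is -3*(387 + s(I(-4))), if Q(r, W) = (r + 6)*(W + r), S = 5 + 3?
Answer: -1401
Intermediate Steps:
S = 8
Q(r, W) = (6 + r)*(W + r)
s(B) = 48 + B**2 + 14*B (s(B) = B**2 + 6*8 + 6*B + 8*B = B**2 + 48 + 6*B + 8*B = 48 + B**2 + 14*B)
-3*(387 + s(I(-4))) = -3*(387 + (48 + (6 - 4)**2 + 14*(6 - 4))) = -3*(387 + (48 + 2**2 + 14*2)) = -3*(387 + (48 + 4 + 28)) = -3*(387 + 80) = -3*467 = -1401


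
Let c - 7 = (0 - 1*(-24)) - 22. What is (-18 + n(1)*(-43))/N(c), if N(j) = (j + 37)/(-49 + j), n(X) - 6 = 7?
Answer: 11540/23 ≈ 501.74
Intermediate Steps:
n(X) = 13 (n(X) = 6 + 7 = 13)
c = 9 (c = 7 + ((0 - 1*(-24)) - 22) = 7 + ((0 + 24) - 22) = 7 + (24 - 22) = 7 + 2 = 9)
N(j) = (37 + j)/(-49 + j)
(-18 + n(1)*(-43))/N(c) = (-18 + 13*(-43))/(((37 + 9)/(-49 + 9))) = (-18 - 559)/((46/(-40))) = -577/((-1/40*46)) = -577/(-23/20) = -577*(-20/23) = 11540/23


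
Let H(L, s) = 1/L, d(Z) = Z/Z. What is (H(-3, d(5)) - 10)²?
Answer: 961/9 ≈ 106.78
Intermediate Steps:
d(Z) = 1
(H(-3, d(5)) - 10)² = (1/(-3) - 10)² = (-⅓ - 10)² = (-31/3)² = 961/9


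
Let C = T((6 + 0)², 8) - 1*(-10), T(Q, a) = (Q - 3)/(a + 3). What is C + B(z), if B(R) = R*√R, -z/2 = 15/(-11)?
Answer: 13 + 30*√330/121 ≈ 17.504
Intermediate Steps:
z = 30/11 (z = -30/(-11) = -30*(-1)/11 = -2*(-15/11) = 30/11 ≈ 2.7273)
B(R) = R^(3/2)
T(Q, a) = (-3 + Q)/(3 + a)
C = 13 (C = (-3 + (6 + 0)²)/(3 + 8) - 1*(-10) = (-3 + 6²)/11 + 10 = (-3 + 36)/11 + 10 = (1/11)*33 + 10 = 3 + 10 = 13)
C + B(z) = 13 + (30/11)^(3/2) = 13 + 30*√330/121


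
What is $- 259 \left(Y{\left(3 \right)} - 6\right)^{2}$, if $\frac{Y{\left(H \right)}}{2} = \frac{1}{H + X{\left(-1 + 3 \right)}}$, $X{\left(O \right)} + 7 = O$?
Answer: $-12691$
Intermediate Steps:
$X{\left(O \right)} = -7 + O$
$Y{\left(H \right)} = \frac{2}{-5 + H}$ ($Y{\left(H \right)} = \frac{2}{H + \left(-7 + \left(-1 + 3\right)\right)} = \frac{2}{H + \left(-7 + 2\right)} = \frac{2}{H - 5} = \frac{2}{-5 + H}$)
$- 259 \left(Y{\left(3 \right)} - 6\right)^{2} = - 259 \left(\frac{2}{-5 + 3} - 6\right)^{2} = - 259 \left(\frac{2}{-2} - 6\right)^{2} = - 259 \left(2 \left(- \frac{1}{2}\right) - 6\right)^{2} = - 259 \left(-1 - 6\right)^{2} = - 259 \left(-7\right)^{2} = \left(-259\right) 49 = -12691$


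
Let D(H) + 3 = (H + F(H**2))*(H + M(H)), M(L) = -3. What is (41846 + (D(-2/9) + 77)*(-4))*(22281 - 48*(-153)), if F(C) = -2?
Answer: 33211896250/27 ≈ 1.2301e+9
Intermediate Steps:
D(H) = -3 + (-3 + H)*(-2 + H) (D(H) = -3 + (H - 2)*(H - 3) = -3 + (-2 + H)*(-3 + H) = -3 + (-3 + H)*(-2 + H))
(41846 + (D(-2/9) + 77)*(-4))*(22281 - 48*(-153)) = (41846 + ((3 + (-2/9)**2 - (-10)/9) + 77)*(-4))*(22281 - 48*(-153)) = (41846 + ((3 + (-2*1/9)**2 - (-10)/9) + 77)*(-4))*(22281 + 7344) = (41846 + ((3 + (-2/9)**2 - 5*(-2/9)) + 77)*(-4))*29625 = (41846 + ((3 + 4/81 + 10/9) + 77)*(-4))*29625 = (41846 + (337/81 + 77)*(-4))*29625 = (41846 + (6574/81)*(-4))*29625 = (41846 - 26296/81)*29625 = (3363230/81)*29625 = 33211896250/27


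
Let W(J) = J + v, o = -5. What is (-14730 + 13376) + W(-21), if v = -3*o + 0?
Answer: -1360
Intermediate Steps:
v = 15 (v = -3*(-5) + 0 = 15 + 0 = 15)
W(J) = 15 + J (W(J) = J + 15 = 15 + J)
(-14730 + 13376) + W(-21) = (-14730 + 13376) + (15 - 21) = -1354 - 6 = -1360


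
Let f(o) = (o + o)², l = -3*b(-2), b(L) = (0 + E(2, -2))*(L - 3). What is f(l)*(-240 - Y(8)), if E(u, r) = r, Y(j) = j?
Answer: -892800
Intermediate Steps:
b(L) = 6 - 2*L (b(L) = (0 - 2)*(L - 3) = -2*(-3 + L) = 6 - 2*L)
l = -30 (l = -3*(6 - 2*(-2)) = -3*(6 + 4) = -3*10 = -30)
f(o) = 4*o² (f(o) = (2*o)² = 4*o²)
f(l)*(-240 - Y(8)) = (4*(-30)²)*(-240 - 1*8) = (4*900)*(-240 - 8) = 3600*(-248) = -892800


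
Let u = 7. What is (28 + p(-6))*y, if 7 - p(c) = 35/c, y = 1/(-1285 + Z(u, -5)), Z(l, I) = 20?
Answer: -49/1518 ≈ -0.032279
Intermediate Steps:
y = -1/1265 (y = 1/(-1285 + 20) = 1/(-1265) = -1/1265 ≈ -0.00079051)
p(c) = 7 - 35/c
(28 + p(-6))*y = (28 + (7 - 35/(-6)))*(-1/1265) = (28 + (7 - 35*(-⅙)))*(-1/1265) = (28 + (7 + 35/6))*(-1/1265) = (28 + 77/6)*(-1/1265) = (245/6)*(-1/1265) = -49/1518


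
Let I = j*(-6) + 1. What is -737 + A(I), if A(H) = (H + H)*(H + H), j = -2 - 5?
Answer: 6659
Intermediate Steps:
j = -7
I = 43 (I = -7*(-6) + 1 = 42 + 1 = 43)
A(H) = 4*H² (A(H) = (2*H)*(2*H) = 4*H²)
-737 + A(I) = -737 + 4*43² = -737 + 4*1849 = -737 + 7396 = 6659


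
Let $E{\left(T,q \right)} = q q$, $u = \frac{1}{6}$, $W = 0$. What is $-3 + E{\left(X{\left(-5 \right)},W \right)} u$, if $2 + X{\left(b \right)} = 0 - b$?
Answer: $-3$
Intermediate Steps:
$u = \frac{1}{6} \approx 0.16667$
$X{\left(b \right)} = -2 - b$ ($X{\left(b \right)} = -2 + \left(0 - b\right) = -2 - b$)
$E{\left(T,q \right)} = q^{2}$
$-3 + E{\left(X{\left(-5 \right)},W \right)} u = -3 + 0^{2} \cdot \frac{1}{6} = -3 + 0 \cdot \frac{1}{6} = -3 + 0 = -3$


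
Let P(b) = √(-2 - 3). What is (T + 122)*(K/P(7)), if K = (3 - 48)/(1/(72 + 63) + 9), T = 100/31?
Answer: 2358315*I*√5/18848 ≈ 279.78*I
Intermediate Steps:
T = 100/31 (T = 100*(1/31) = 100/31 ≈ 3.2258)
P(b) = I*√5 (P(b) = √(-5) = I*√5)
K = -6075/1216 (K = -45/(1/135 + 9) = -45/1216/135 = -45*135/1216 = -6075/1216 ≈ -4.9959)
(T + 122)*(K/P(7)) = (100/31 + 122)*(-6075*(-I*√5/5)/1216) = 3882*(-(-1215)*I*√5/1216)/31 = 3882*(1215*I*√5/1216)/31 = 2358315*I*√5/18848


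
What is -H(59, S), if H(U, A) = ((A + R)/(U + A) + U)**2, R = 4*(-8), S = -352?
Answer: -312264241/85849 ≈ -3637.4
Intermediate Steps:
R = -32
H(U, A) = (U + (-32 + A)/(A + U))**2 (H(U, A) = ((A - 32)/(U + A) + U)**2 = ((-32 + A)/(A + U) + U)**2 = (U + (-32 + A)/(A + U))**2)
-H(59, S) = -(-32 - 352 + 59**2 - 352*59)**2/(-352 + 59)**2 = -(-32 - 352 + 3481 - 20768)**2/(-293)**2 = -(-17671)**2/85849 = -312264241/85849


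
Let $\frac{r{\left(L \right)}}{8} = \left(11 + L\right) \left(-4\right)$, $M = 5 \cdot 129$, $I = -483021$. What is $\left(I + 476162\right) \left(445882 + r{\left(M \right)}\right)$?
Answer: $-2914320510$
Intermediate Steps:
$M = 645$
$r{\left(L \right)} = -352 - 32 L$ ($r{\left(L \right)} = 8 \left(11 + L\right) \left(-4\right) = 8 \left(-44 - 4 L\right) = -352 - 32 L$)
$\left(I + 476162\right) \left(445882 + r{\left(M \right)}\right) = \left(-483021 + 476162\right) \left(445882 - 20992\right) = - 6859 \left(445882 - 20992\right) = \left(-6859\right) 424890 = -2914320510$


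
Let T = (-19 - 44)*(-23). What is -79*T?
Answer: -114471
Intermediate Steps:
T = 1449 (T = -63*(-23) = 1449)
-79*T = -79*1449 = -114471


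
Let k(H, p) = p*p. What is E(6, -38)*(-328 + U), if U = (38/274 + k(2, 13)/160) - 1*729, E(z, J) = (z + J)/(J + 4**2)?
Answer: -23143247/15070 ≈ -1535.7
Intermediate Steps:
k(H, p) = p**2
E(z, J) = (J + z)/(16 + J) (E(z, J) = (J + z)/(J + 16) = (J + z)/(16 + J))
U = -15953487/21920 (U = (38/274 + 13**2/160) - 1*729 = (38*(1/274) + 169*(1/160)) - 729 = (19/137 + 169/160) - 729 = 26193/21920 - 729 = -15953487/21920 ≈ -727.80)
E(6, -38)*(-328 + U) = ((-38 + 6)/(16 - 38))*(-328 - 15953487/21920) = (-32/(-22))*(-23143247/21920) = -1/22*(-32)*(-23143247/21920) = (16/11)*(-23143247/21920) = -23143247/15070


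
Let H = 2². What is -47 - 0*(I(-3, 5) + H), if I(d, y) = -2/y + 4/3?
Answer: -47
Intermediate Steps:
I(d, y) = 4/3 - 2/y (I(d, y) = -2/y + 4*(⅓) = -2/y + 4/3 = 4/3 - 2/y)
H = 4
-47 - 0*(I(-3, 5) + H) = -47 - 0*((4/3 - 2/5) + 4) = -47 - 0*((4/3 - 2*⅕) + 4) = -47 - 0*((4/3 - ⅖) + 4) = -47 - 0*(14/15 + 4) = -47 - 0*74/15 = -47 - 40*0 = -47 + 0 = -47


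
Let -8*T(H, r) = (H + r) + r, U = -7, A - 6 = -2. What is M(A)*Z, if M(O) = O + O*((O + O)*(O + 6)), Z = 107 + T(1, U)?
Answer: 70389/2 ≈ 35195.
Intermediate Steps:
A = 4 (A = 6 - 2 = 4)
T(H, r) = -r/4 - H/8 (T(H, r) = -((H + r) + r)/8 = -(H + 2*r)/8 = -r/4 - H/8)
Z = 869/8 (Z = 107 + (-¼*(-7) - ⅛*1) = 107 + (7/4 - ⅛) = 107 + 13/8 = 869/8 ≈ 108.63)
M(O) = O + 2*O²*(6 + O) (M(O) = O + O*((2*O)*(6 + O)) = O + O*(2*O*(6 + O)) = O + 2*O²*(6 + O))
M(A)*Z = (4*(1 + 2*4² + 12*4))*(869/8) = (4*(1 + 2*16 + 48))*(869/8) = (4*(1 + 32 + 48))*(869/8) = (4*81)*(869/8) = 324*(869/8) = 70389/2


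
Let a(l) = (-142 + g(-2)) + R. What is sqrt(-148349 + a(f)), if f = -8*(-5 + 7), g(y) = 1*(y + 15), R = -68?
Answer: 17*I*sqrt(514) ≈ 385.42*I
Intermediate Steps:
g(y) = 15 + y (g(y) = 1*(15 + y) = 15 + y)
f = -16 (f = -8*2 = -16)
a(l) = -197 (a(l) = (-142 + (15 - 2)) - 68 = (-142 + 13) - 68 = -129 - 68 = -197)
sqrt(-148349 + a(f)) = sqrt(-148349 - 197) = sqrt(-148546) = 17*I*sqrt(514)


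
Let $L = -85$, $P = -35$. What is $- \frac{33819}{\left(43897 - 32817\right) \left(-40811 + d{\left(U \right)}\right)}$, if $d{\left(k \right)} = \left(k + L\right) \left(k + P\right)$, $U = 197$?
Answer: $\frac{33819}{251150360} \approx 0.00013466$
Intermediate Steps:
$d{\left(k \right)} = \left(-85 + k\right) \left(-35 + k\right)$ ($d{\left(k \right)} = \left(k - 85\right) \left(k - 35\right) = \left(-85 + k\right) \left(-35 + k\right)$)
$- \frac{33819}{\left(43897 - 32817\right) \left(-40811 + d{\left(U \right)}\right)} = - \frac{33819}{\left(43897 - 32817\right) \left(-40811 + \left(2975 + 197^{2} - 23640\right)\right)} = - \frac{33819}{11080 \left(-40811 + \left(2975 + 38809 - 23640\right)\right)} = - \frac{33819}{11080 \left(-40811 + 18144\right)} = - \frac{33819}{11080 \left(-22667\right)} = - \frac{33819}{-251150360} = \left(-33819\right) \left(- \frac{1}{251150360}\right) = \frac{33819}{251150360}$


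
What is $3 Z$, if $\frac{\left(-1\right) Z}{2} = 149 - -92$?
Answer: $-1446$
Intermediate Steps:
$Z = -482$ ($Z = - 2 \left(149 - -92\right) = - 2 \left(149 + 92\right) = \left(-2\right) 241 = -482$)
$3 Z = 3 \left(-482\right) = -1446$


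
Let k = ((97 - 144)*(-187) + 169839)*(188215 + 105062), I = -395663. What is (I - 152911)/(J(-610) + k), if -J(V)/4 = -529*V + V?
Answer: -91429/8731032606 ≈ -1.0472e-5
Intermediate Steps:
J(V) = 2112*V (J(V) = -4*(-529*V + V) = -(-2112)*V = 2112*V)
k = 52387483956 (k = (-47*(-187) + 169839)*293277 = (8789 + 169839)*293277 = 178628*293277 = 52387483956)
(I - 152911)/(J(-610) + k) = (-395663 - 152911)/(2112*(-610) + 52387483956) = -548574/(-1288320 + 52387483956) = -548574/52386195636 = -548574*1/52386195636 = -91429/8731032606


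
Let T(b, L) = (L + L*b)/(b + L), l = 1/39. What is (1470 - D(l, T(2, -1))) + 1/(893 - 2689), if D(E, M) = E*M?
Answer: 34323343/23348 ≈ 1470.1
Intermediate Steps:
l = 1/39 ≈ 0.025641
T(b, L) = (L + L*b)/(L + b)
(1470 - D(l, T(2, -1))) + 1/(893 - 2689) = (1470 - (-(1 + 2)/(-1 + 2))/39) + 1/(893 - 2689) = (1470 - (-1*3/1)/39) + 1/(-1796) = (1470 - (-1*1*3)/39) - 1/1796 = (1470 - (-3)/39) - 1/1796 = (1470 - 1*(-1/13)) - 1/1796 = (1470 + 1/13) - 1/1796 = 19111/13 - 1/1796 = 34323343/23348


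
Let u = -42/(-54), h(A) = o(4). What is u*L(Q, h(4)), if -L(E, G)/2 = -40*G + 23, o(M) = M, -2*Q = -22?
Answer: 1918/9 ≈ 213.11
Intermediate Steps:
Q = 11 (Q = -1/2*(-22) = 11)
h(A) = 4
u = 7/9 (u = -42*(-1/54) = 7/9 ≈ 0.77778)
L(E, G) = -46 + 80*G (L(E, G) = -2*(-40*G + 23) = -2*(23 - 40*G) = -46 + 80*G)
u*L(Q, h(4)) = 7*(-46 + 80*4)/9 = 7*(-46 + 320)/9 = (7/9)*274 = 1918/9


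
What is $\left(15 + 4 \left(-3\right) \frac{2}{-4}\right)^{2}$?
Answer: $441$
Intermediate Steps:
$\left(15 + 4 \left(-3\right) \frac{2}{-4}\right)^{2} = \left(15 - 12 \cdot 2 \left(- \frac{1}{4}\right)\right)^{2} = \left(15 - -6\right)^{2} = \left(15 + 6\right)^{2} = 21^{2} = 441$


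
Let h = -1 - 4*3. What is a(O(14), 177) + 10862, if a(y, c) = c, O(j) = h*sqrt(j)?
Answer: 11039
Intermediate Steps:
h = -13 (h = -1 - 12 = -13)
O(j) = -13*sqrt(j)
a(O(14), 177) + 10862 = 177 + 10862 = 11039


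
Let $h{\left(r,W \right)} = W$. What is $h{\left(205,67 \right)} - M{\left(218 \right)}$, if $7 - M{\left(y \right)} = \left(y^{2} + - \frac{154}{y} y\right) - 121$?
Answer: $47309$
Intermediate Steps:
$M{\left(y \right)} = 282 - y^{2}$ ($M{\left(y \right)} = 7 - \left(\left(y^{2} + - \frac{154}{y} y\right) - 121\right) = 7 - \left(\left(y^{2} - 154\right) - 121\right) = 7 - \left(\left(-154 + y^{2}\right) - 121\right) = 7 - \left(-275 + y^{2}\right) = 282 - y^{2}$)
$h{\left(205,67 \right)} - M{\left(218 \right)} = 67 - \left(282 - 218^{2}\right) = 67 - \left(282 - 47524\right) = 67 - -47242 = 67 + 47242 = 47309$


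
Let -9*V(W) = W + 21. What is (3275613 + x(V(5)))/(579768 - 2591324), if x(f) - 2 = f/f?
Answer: -818904/502889 ≈ -1.6284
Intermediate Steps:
V(W) = -7/3 - W/9 (V(W) = -(W + 21)/9 = -(21 + W)/9 = -7/3 - W/9)
x(f) = 3 (x(f) = 2 + f/f = 2 + 1 = 3)
(3275613 + x(V(5)))/(579768 - 2591324) = (3275613 + 3)/(579768 - 2591324) = 3275616/(-2011556) = 3275616*(-1/2011556) = -818904/502889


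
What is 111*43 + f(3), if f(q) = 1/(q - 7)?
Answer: 19091/4 ≈ 4772.8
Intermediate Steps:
f(q) = 1/(-7 + q)
111*43 + f(3) = 111*43 + 1/(-7 + 3) = 4773 + 1/(-4) = 4773 - ¼ = 19091/4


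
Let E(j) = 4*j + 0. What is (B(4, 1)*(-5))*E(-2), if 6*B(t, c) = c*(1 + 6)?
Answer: 140/3 ≈ 46.667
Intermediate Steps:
B(t, c) = 7*c/6 (B(t, c) = (c*(1 + 6))/6 = (c*7)/6 = (7*c)/6 = 7*c/6)
E(j) = 4*j
(B(4, 1)*(-5))*E(-2) = (((7/6)*1)*(-5))*(4*(-2)) = ((7/6)*(-5))*(-8) = -35/6*(-8) = 140/3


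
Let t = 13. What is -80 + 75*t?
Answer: 895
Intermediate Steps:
-80 + 75*t = -80 + 75*13 = -80 + 975 = 895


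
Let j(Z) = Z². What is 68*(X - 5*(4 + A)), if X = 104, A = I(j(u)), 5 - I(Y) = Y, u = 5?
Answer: 12512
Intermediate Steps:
I(Y) = 5 - Y
A = -20 (A = 5 - 1*5² = 5 - 1*25 = 5 - 25 = -20)
68*(X - 5*(4 + A)) = 68*(104 - 5*(4 - 20)) = 68*(104 - 5*(-16)) = 68*(104 + 80) = 68*184 = 12512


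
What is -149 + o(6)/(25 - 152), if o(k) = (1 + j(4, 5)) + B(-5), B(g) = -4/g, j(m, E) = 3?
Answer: -94639/635 ≈ -149.04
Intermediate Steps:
o(k) = 24/5 (o(k) = (1 + 3) - 4/(-5) = 4 - 4*(-⅕) = 4 + ⅘ = 24/5)
-149 + o(6)/(25 - 152) = -149 + 24/(5*(25 - 152)) = -149 + (24/5)/(-127) = -149 + (24/5)*(-1/127) = -149 - 24/635 = -94639/635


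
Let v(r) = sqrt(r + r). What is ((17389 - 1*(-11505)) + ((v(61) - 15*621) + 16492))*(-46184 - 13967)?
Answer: -2169706721 - 60151*sqrt(122) ≈ -2.1704e+9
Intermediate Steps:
v(r) = sqrt(2)*sqrt(r) (v(r) = sqrt(2*r) = sqrt(2)*sqrt(r))
((17389 - 1*(-11505)) + ((v(61) - 15*621) + 16492))*(-46184 - 13967) = ((17389 - 1*(-11505)) + ((sqrt(2)*sqrt(61) - 15*621) + 16492))*(-46184 - 13967) = ((17389 + 11505) + ((sqrt(122) - 9315) + 16492))*(-60151) = (28894 + ((-9315 + sqrt(122)) + 16492))*(-60151) = (28894 + (7177 + sqrt(122)))*(-60151) = (36071 + sqrt(122))*(-60151) = -2169706721 - 60151*sqrt(122)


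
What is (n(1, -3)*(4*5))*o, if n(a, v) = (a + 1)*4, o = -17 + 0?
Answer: -2720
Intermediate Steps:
o = -17
n(a, v) = 4 + 4*a (n(a, v) = (1 + a)*4 = 4 + 4*a)
(n(1, -3)*(4*5))*o = ((4 + 4*1)*(4*5))*(-17) = ((4 + 4)*20)*(-17) = (8*20)*(-17) = 160*(-17) = -2720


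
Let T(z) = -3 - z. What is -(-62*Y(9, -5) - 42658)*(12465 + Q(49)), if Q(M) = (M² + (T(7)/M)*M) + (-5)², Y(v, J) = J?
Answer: 630180588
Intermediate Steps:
Q(M) = 15 + M² (Q(M) = (M² + ((-3 - 1*7)/M)*M) + (-5)² = (M² + ((-3 - 7)/M)*M) + 25 = (M² + (-10/M)*M) + 25 = (M² - 10) + 25 = (-10 + M²) + 25 = 15 + M²)
-(-62*Y(9, -5) - 42658)*(12465 + Q(49)) = -(-62*(-5) - 42658)*(12465 + (15 + 49²)) = -(310 - 42658)*(12465 + (15 + 2401)) = -(-42348)*(12465 + 2416) = -(-42348)*14881 = -1*(-630180588) = 630180588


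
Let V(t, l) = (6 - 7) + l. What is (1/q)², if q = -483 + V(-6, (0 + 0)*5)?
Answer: 1/234256 ≈ 4.2688e-6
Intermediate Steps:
V(t, l) = -1 + l
q = -484 (q = -483 + (-1 + (0 + 0)*5) = -483 + (-1 + 0*5) = -483 + (-1 + 0) = -483 - 1 = -484)
(1/q)² = (1/(-484))² = (-1/484)² = 1/234256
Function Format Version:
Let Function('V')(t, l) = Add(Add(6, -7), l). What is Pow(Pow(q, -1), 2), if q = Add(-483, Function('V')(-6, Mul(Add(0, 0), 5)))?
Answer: Rational(1, 234256) ≈ 4.2688e-6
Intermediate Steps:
Function('V')(t, l) = Add(-1, l)
q = -484 (q = Add(-483, Add(-1, Mul(Add(0, 0), 5))) = Add(-483, Add(-1, Mul(0, 5))) = Add(-483, Add(-1, 0)) = Add(-483, -1) = -484)
Pow(Pow(q, -1), 2) = Pow(Pow(-484, -1), 2) = Pow(Rational(-1, 484), 2) = Rational(1, 234256)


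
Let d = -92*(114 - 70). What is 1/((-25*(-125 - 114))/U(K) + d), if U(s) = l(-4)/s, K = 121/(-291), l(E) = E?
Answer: -1164/3988897 ≈ -0.00029181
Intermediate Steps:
K = -121/291 (K = 121*(-1/291) = -121/291 ≈ -0.41581)
U(s) = -4/s
d = -4048 (d = -92*44 = -4048)
1/((-25*(-125 - 114))/U(K) + d) = 1/((-25*(-125 - 114))/((-4/(-121/291))) - 4048) = 1/((-25*(-239))/((-4*(-291/121))) - 4048) = 1/(5975/(1164/121) - 4048) = 1/(5975*(121/1164) - 4048) = 1/(722975/1164 - 4048) = 1/(-3988897/1164) = -1164/3988897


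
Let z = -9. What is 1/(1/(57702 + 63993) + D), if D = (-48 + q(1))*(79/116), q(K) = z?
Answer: -14116620/547992469 ≈ -0.025761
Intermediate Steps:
q(K) = -9
D = -4503/116 (D = (-48 - 9)*(79/116) = -4503/116 ≈ -38.819)
1/(1/(57702 + 63993) + D) = 1/(1/(57702 + 63993) - 4503/116) = 1/(1/121695 - 4503/116) = 1/(-547992469/14116620) = -14116620/547992469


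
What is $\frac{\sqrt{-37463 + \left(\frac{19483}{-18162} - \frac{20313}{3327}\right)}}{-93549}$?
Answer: $- \frac{i \sqrt{1689015691986736286}}{628077321414} \approx - 0.0020692 i$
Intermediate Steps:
$\frac{\sqrt{-37463 + \left(\frac{19483}{-18162} - \frac{20313}{3327}\right)}}{-93549} = \sqrt{-37463 + \left(19483 \left(- \frac{1}{18162}\right) - \frac{6771}{1109}\right)} \left(- \frac{1}{93549}\right) = \sqrt{-37463 - \frac{144581549}{20141658}} \left(- \frac{1}{93549}\right) = \sqrt{- \frac{754711515203}{20141658}} \left(- \frac{1}{93549}\right) = \frac{i \sqrt{1689015691986736286}}{6713886} \left(- \frac{1}{93549}\right) = - \frac{i \sqrt{1689015691986736286}}{628077321414}$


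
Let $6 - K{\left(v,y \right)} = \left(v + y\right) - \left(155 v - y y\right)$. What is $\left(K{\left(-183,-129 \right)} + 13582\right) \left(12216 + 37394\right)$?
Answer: $-1543168660$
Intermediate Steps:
$K{\left(v,y \right)} = 6 - y - y^{2} + 154 v$ ($K{\left(v,y \right)} = 6 - \left(\left(v + y\right) - \left(155 v - y y\right)\right) = 6 - \left(\left(v + y\right) - \left(- y^{2} + 155 v\right)\right) = 6 - \left(y + y^{2} - 154 v\right) = 6 - y - y^{2} + 154 v$)
$\left(K{\left(-183,-129 \right)} + 13582\right) \left(12216 + 37394\right) = \left(\left(6 - -129 - \left(-129\right)^{2} + 154 \left(-183\right)\right) + 13582\right) \left(12216 + 37394\right) = \left(\left(6 + 129 - 16641 - 28182\right) + 13582\right) 49610 = \left(-44688 + 13582\right) 49610 = \left(-31106\right) 49610 = -1543168660$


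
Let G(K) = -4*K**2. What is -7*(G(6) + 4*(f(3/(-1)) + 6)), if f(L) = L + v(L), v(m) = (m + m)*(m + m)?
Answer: -84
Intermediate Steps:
v(m) = 4*m**2 (v(m) = (2*m)*(2*m) = 4*m**2)
f(L) = L + 4*L**2
-7*(G(6) + 4*(f(3/(-1)) + 6)) = -7*(-4*6**2 + 4*((3/(-1))*(1 + 4*(3/(-1))) + 6)) = -7*(-4*36 + 4*((3*(-1))*(1 + 4*(3*(-1))) + 6)) = -7*(-144 + 4*(-3*(1 + 4*(-3)) + 6)) = -7*(-144 + 4*(-3*(1 - 12) + 6)) = -7*(-144 + 4*(-3*(-11) + 6)) = -7*(-144 + 4*(33 + 6)) = -7*(-144 + 4*39) = -7*(-144 + 156) = -7*12 = -84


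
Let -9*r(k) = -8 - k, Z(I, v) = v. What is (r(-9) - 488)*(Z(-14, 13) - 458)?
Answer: 1954885/9 ≈ 2.1721e+5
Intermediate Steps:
r(k) = 8/9 + k/9 (r(k) = -(-8 - k)/9 = 8/9 + k/9)
(r(-9) - 488)*(Z(-14, 13) - 458) = ((8/9 + (⅑)*(-9)) - 488)*(13 - 458) = ((8/9 - 1) - 488)*(-445) = (-⅑ - 488)*(-445) = -4393/9*(-445) = 1954885/9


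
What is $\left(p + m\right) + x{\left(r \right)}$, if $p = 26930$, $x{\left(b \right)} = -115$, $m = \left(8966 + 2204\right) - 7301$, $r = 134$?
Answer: $30684$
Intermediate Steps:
$m = 3869$ ($m = 11170 - 7301 = 3869$)
$\left(p + m\right) + x{\left(r \right)} = \left(26930 + 3869\right) - 115 = 30799 - 115 = 30684$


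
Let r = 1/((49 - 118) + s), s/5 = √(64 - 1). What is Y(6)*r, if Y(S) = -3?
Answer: 23/354 + 5*√7/354 ≈ 0.10234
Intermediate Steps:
s = 15*√7 (s = 5*√(64 - 1) = 5*√63 = 5*(3*√7) = 15*√7 ≈ 39.686)
r = 1/(-69 + 15*√7) (r = 1/((49 - 118) + 15*√7) = 1/(-69 + 15*√7) ≈ -0.034114)
Y(6)*r = -3*(-23/1062 - 5*√7/1062) = 23/354 + 5*√7/354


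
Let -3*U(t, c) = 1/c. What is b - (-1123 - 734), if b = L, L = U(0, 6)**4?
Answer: 194940433/104976 ≈ 1857.0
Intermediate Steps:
U(t, c) = -1/(3*c)
L = 1/104976 (L = (-1/3/6)**4 = (-1/3*1/6)**4 = (-1/18)**4 = 1/104976 ≈ 9.5260e-6)
b = 1/104976 ≈ 9.5260e-6
b - (-1123 - 734) = 1/104976 - (-1123 - 734) = 1/104976 - 1*(-1857) = 1/104976 + 1857 = 194940433/104976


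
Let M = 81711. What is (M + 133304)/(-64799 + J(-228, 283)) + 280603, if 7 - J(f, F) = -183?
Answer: 18129264212/64609 ≈ 2.8060e+5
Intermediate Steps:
J(f, F) = 190 (J(f, F) = 7 - 1*(-183) = 7 + 183 = 190)
(M + 133304)/(-64799 + J(-228, 283)) + 280603 = (81711 + 133304)/(-64799 + 190) + 280603 = 215015/(-64609) + 280603 = 215015*(-1/64609) + 280603 = -215015/64609 + 280603 = 18129264212/64609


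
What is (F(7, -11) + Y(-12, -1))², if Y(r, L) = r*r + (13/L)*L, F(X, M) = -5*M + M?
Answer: 40401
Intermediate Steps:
F(X, M) = -4*M
Y(r, L) = 13 + r² (Y(r, L) = r² + 13 = 13 + r²)
(F(7, -11) + Y(-12, -1))² = (-4*(-11) + (13 + (-12)²))² = (44 + (13 + 144))² = (44 + 157)² = 201² = 40401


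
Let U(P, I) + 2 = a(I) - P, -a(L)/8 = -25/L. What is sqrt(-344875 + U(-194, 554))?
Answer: I*sqrt(26447154207)/277 ≈ 587.1*I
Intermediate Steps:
a(L) = 200/L (a(L) = -(-200)/L = 200/L)
U(P, I) = -2 - P + 200/I (U(P, I) = -2 + (200/I - P) = -2 + (-P + 200/I) = -2 - P + 200/I)
sqrt(-344875 + U(-194, 554)) = sqrt(-344875 + (-2 - 1*(-194) + 200/554)) = sqrt(-344875 + (-2 + 194 + 200*(1/554))) = sqrt(-344875 + (-2 + 194 + 100/277)) = sqrt(-344875 + 53284/277) = sqrt(-95477091/277) = I*sqrt(26447154207)/277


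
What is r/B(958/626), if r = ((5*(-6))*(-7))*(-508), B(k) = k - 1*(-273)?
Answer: -4173855/10741 ≈ -388.59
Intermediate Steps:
B(k) = 273 + k (B(k) = k + 273 = 273 + k)
r = -106680 (r = -30*(-7)*(-508) = 210*(-508) = -106680)
r/B(958/626) = -106680/(273 + 958/626) = -106680/(273 + 958*(1/626)) = -106680/(273 + 479/313) = -106680/85928/313 = -106680*313/85928 = -4173855/10741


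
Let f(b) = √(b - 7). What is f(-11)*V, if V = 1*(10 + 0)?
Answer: 30*I*√2 ≈ 42.426*I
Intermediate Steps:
V = 10 (V = 1*10 = 10)
f(b) = √(-7 + b)
f(-11)*V = √(-7 - 11)*10 = √(-18)*10 = (3*I*√2)*10 = 30*I*√2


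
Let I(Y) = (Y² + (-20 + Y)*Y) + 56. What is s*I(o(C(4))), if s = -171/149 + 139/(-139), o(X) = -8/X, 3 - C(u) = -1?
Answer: -33280/149 ≈ -223.36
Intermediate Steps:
C(u) = 4 (C(u) = 3 - 1*(-1) = 3 + 1 = 4)
I(Y) = 56 + Y² + Y*(-20 + Y) (I(Y) = (Y² + Y*(-20 + Y)) + 56 = 56 + Y² + Y*(-20 + Y))
s = -320/149 (s = -171*1/149 + 139*(-1/139) = -171/149 - 1 = -320/149 ≈ -2.1477)
s*I(o(C(4))) = -320*(56 - (-160)/4 + 2*(-8/4)²)/149 = -320*(56 - (-160)/4 + 2*(-8*¼)²)/149 = -320*(56 - 20*(-2) + 2*(-2)²)/149 = -320*(56 + 40 + 2*4)/149 = -320*(56 + 40 + 8)/149 = -320/149*104 = -33280/149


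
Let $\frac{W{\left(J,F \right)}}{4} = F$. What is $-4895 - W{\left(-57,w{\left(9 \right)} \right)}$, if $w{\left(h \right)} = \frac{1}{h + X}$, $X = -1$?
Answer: $- \frac{9791}{2} \approx -4895.5$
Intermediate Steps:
$w{\left(h \right)} = \frac{1}{-1 + h}$ ($w{\left(h \right)} = \frac{1}{h - 1} = \frac{1}{-1 + h}$)
$W{\left(J,F \right)} = 4 F$
$-4895 - W{\left(-57,w{\left(9 \right)} \right)} = -4895 - \frac{4}{-1 + 9} = -4895 - \frac{4}{8} = -4895 - 4 \cdot \frac{1}{8} = -4895 - \frac{1}{2} = - \frac{9791}{2}$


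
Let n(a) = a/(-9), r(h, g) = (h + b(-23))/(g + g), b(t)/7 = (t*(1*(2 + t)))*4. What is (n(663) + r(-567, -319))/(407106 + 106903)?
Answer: -179869/983813226 ≈ -0.00018283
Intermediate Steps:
b(t) = 28*t*(2 + t) (b(t) = 7*((t*(1*(2 + t)))*4) = 7*((t*(2 + t))*4) = 7*(4*t*(2 + t)) = 28*t*(2 + t))
r(h, g) = (13524 + h)/(2*g) (r(h, g) = (h + 28*(-23)*(2 - 23))/(g + g) = (h + 28*(-23)*(-21))/((2*g)) = (h + 13524)*(1/(2*g)) = (13524 + h)*(1/(2*g)) = (13524 + h)/(2*g))
n(a) = -a/9 (n(a) = a*(-1/9) = -a/9)
(n(663) + r(-567, -319))/(407106 + 106903) = (-1/9*663 + (1/2)*(13524 - 567)/(-319))/(407106 + 106903) = (-221/3 + (1/2)*(-1/319)*12957)/514009 = (-221/3 - 12957/638)*(1/514009) = -179869/1914*1/514009 = -179869/983813226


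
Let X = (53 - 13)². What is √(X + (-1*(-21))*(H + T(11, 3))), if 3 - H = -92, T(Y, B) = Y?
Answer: √3826 ≈ 61.855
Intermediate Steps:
X = 1600 (X = 40² = 1600)
H = 95 (H = 3 - 1*(-92) = 3 + 92 = 95)
√(X + (-1*(-21))*(H + T(11, 3))) = √(1600 + (-1*(-21))*(95 + 11)) = √(1600 + 21*106) = √(1600 + 2226) = √3826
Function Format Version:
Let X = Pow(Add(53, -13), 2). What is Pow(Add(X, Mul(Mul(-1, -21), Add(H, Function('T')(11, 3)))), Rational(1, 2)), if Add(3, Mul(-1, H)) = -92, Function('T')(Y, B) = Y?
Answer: Pow(3826, Rational(1, 2)) ≈ 61.855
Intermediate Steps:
X = 1600 (X = Pow(40, 2) = 1600)
H = 95 (H = Add(3, Mul(-1, -92)) = Add(3, 92) = 95)
Pow(Add(X, Mul(Mul(-1, -21), Add(H, Function('T')(11, 3)))), Rational(1, 2)) = Pow(Add(1600, Mul(Mul(-1, -21), Add(95, 11))), Rational(1, 2)) = Pow(Add(1600, Mul(21, 106)), Rational(1, 2)) = Pow(Add(1600, 2226), Rational(1, 2)) = Pow(3826, Rational(1, 2))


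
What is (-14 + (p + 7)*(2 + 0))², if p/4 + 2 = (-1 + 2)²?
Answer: 64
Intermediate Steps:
p = -4 (p = -8 + 4*(-1 + 2)² = -8 + 4*1² = -8 + 4*1 = -8 + 4 = -4)
(-14 + (p + 7)*(2 + 0))² = (-14 + (-4 + 7)*(2 + 0))² = (-14 + 3*2)² = (-14 + 6)² = (-8)² = 64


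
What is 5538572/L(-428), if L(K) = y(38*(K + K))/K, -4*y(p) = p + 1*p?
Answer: -2769286/19 ≈ -1.4575e+5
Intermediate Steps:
y(p) = -p/2 (y(p) = -(p + 1*p)/4 = -(p + p)/4 = -p/2)
L(K) = -38 (L(K) = (-19*(K + K))/K = (-19*2*K)/K = (-38*K)/K = -38)
5538572/L(-428) = 5538572/(-38) = 5538572*(-1/38) = -2769286/19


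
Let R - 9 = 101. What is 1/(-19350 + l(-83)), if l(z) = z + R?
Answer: -1/19323 ≈ -5.1752e-5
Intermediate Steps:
R = 110 (R = 9 + 101 = 110)
l(z) = 110 + z (l(z) = z + 110 = 110 + z)
1/(-19350 + l(-83)) = 1/(-19350 + (110 - 83)) = 1/(-19350 + 27) = 1/(-19323) = -1/19323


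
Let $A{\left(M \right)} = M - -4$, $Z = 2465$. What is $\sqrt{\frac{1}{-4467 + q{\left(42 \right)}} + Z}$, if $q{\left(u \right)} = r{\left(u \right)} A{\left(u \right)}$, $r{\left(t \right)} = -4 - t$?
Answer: $\frac{\sqrt{106822959802}}{6583} \approx 49.649$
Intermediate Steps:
$A{\left(M \right)} = 4 + M$ ($A{\left(M \right)} = M + 4 = 4 + M$)
$q{\left(u \right)} = \left(-4 - u\right) \left(4 + u\right)$
$\sqrt{\frac{1}{-4467 + q{\left(42 \right)}} + Z} = \sqrt{\frac{1}{-4467 - \left(4 + 42\right)^{2}} + 2465} = \sqrt{\frac{1}{-4467 - 46^{2}} + 2465} = \sqrt{\frac{1}{-4467 - 2116} + 2465} = \sqrt{\frac{1}{-6583} + 2465} = \sqrt{- \frac{1}{6583} + 2465} = \sqrt{\frac{16227094}{6583}} = \frac{\sqrt{106822959802}}{6583}$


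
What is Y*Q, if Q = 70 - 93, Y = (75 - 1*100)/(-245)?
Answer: -115/49 ≈ -2.3469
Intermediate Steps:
Y = 5/49 (Y = (75 - 100)*(-1/245) = -25*(-1/245) = 5/49 ≈ 0.10204)
Q = -23
Y*Q = (5/49)*(-23) = -115/49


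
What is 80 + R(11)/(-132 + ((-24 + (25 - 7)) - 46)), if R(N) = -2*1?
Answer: 7361/92 ≈ 80.011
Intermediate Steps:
R(N) = -2
80 + R(11)/(-132 + ((-24 + (25 - 7)) - 46)) = 80 - 2/(-132 + ((-24 + (25 - 7)) - 46)) = 80 - 2/(-132 + ((-24 + 18) - 46)) = 80 - 2/(-132 + (-6 - 46)) = 80 - 2/(-132 - 52) = 80 - 2/(-184) = 80 - 1/184*(-2) = 80 + 1/92 = 7361/92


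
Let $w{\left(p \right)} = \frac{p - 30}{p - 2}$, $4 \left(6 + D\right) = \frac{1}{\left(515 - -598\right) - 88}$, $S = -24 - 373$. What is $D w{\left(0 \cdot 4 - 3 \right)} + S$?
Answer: $- \frac{8950267}{20500} \approx -436.6$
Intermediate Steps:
$S = -397$
$D = - \frac{24599}{4100}$ ($D = -6 + \frac{1}{4 \left(\left(515 - -598\right) - 88\right)} = -6 + \frac{1}{4 \left(\left(515 + 598\right) - 88\right)} = -6 + \frac{1}{4 \left(1113 - 88\right)} = -6 + \frac{1}{4 \cdot 1025} = -6 + \frac{1}{4} \cdot \frac{1}{1025} = -6 + \frac{1}{4100} = - \frac{24599}{4100} \approx -5.9998$)
$w{\left(p \right)} = \frac{-30 + p}{-2 + p}$
$D w{\left(0 \cdot 4 - 3 \right)} + S = - \frac{24599 \frac{-30 + \left(0 \cdot 4 - 3\right)}{-2 + \left(0 \cdot 4 - 3\right)}}{4100} - 397 = - \frac{24599 \frac{-30 + \left(0 - 3\right)}{-2 + \left(0 - 3\right)}}{4100} - 397 = - \frac{24599 \frac{-30 - 3}{-2 - 3}}{4100} - 397 = - \frac{24599 \frac{1}{-5} \left(-33\right)}{4100} - 397 = - \frac{24599 \left(\left(- \frac{1}{5}\right) \left(-33\right)\right)}{4100} - 397 = \left(- \frac{24599}{4100}\right) \frac{33}{5} - 397 = - \frac{811767}{20500} - 397 = - \frac{8950267}{20500}$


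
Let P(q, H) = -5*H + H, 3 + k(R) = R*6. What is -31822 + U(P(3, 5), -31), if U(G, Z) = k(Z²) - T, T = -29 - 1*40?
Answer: -25990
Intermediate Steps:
k(R) = -3 + 6*R (k(R) = -3 + R*6 = -3 + 6*R)
P(q, H) = -4*H
T = -69 (T = -29 - 40 = -69)
U(G, Z) = 66 + 6*Z² (U(G, Z) = (-3 + 6*Z²) - 1*(-69) = (-3 + 6*Z²) + 69 = 66 + 6*Z²)
-31822 + U(P(3, 5), -31) = -31822 + (66 + 6*(-31)²) = -31822 + (66 + 6*961) = -31822 + (66 + 5766) = -31822 + 5832 = -25990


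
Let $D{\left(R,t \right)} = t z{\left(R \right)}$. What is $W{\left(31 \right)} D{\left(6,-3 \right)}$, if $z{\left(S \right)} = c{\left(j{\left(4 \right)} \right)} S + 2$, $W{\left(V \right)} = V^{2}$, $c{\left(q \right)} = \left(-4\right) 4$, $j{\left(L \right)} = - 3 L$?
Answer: $271002$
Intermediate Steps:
$c{\left(q \right)} = -16$
$z{\left(S \right)} = 2 - 16 S$ ($z{\left(S \right)} = - 16 S + 2 = 2 - 16 S$)
$D{\left(R,t \right)} = t \left(2 - 16 R\right)$
$W{\left(31 \right)} D{\left(6,-3 \right)} = 31^{2} \cdot 2 \left(-3\right) \left(1 - 48\right) = 961 \cdot 2 \left(-3\right) \left(1 - 48\right) = 961 \cdot 2 \left(-3\right) \left(-47\right) = 961 \cdot 282 = 271002$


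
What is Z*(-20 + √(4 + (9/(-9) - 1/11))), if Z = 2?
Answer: -40 + 8*√22/11 ≈ -36.589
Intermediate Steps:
Z*(-20 + √(4 + (9/(-9) - 1/11))) = 2*(-20 + √(4 + (9/(-9) - 1/11))) = 2*(-20 + √(4 + (9*(-⅑) - 1*1/11))) = 2*(-20 + √(4 + (-1 - 1/11))) = 2*(-20 + √(4 - 12/11)) = 2*(-20 + √(32/11)) = 2*(-20 + 4*√22/11) = -40 + 8*√22/11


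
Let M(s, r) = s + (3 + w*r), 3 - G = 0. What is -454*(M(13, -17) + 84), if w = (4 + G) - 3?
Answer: -14528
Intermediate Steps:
G = 3 (G = 3 - 1*0 = 3 + 0 = 3)
w = 4 (w = (4 + 3) - 3 = 7 - 3 = 4)
M(s, r) = 3 + s + 4*r (M(s, r) = s + (3 + 4*r) = 3 + s + 4*r)
-454*(M(13, -17) + 84) = -454*((3 + 13 + 4*(-17)) + 84) = -454*((3 + 13 - 68) + 84) = -454*(-52 + 84) = -454*32 = -14528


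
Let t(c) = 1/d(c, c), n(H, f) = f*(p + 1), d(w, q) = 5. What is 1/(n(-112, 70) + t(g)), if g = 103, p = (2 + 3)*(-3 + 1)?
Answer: -5/3149 ≈ -0.0015878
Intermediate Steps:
p = -10 (p = 5*(-2) = -10)
n(H, f) = -9*f (n(H, f) = f*(-10 + 1) = f*(-9) = -9*f)
t(c) = ⅕ (t(c) = 1/5 = 1*(⅕) = ⅕)
1/(n(-112, 70) + t(g)) = 1/(-9*70 + ⅕) = 1/(-630 + ⅕) = 1/(-3149/5) = -5/3149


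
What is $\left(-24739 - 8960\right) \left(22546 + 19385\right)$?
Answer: $-1413032769$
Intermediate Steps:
$\left(-24739 - 8960\right) \left(22546 + 19385\right) = \left(-24739 - 8960\right) 41931 = \left(-33699\right) 41931 = -1413032769$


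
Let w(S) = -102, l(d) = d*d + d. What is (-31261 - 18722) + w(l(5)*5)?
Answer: -50085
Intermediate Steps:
l(d) = d + d**2 (l(d) = d**2 + d = d + d**2)
(-31261 - 18722) + w(l(5)*5) = (-31261 - 18722) - 102 = -49983 - 102 = -50085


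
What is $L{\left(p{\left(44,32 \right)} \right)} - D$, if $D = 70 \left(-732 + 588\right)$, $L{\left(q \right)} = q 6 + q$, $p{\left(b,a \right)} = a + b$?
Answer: $10612$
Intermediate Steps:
$L{\left(q \right)} = 7 q$ ($L{\left(q \right)} = 6 q + q = 7 q$)
$D = -10080$ ($D = 70 \left(-144\right) = -10080$)
$L{\left(p{\left(44,32 \right)} \right)} - D = 7 \left(32 + 44\right) - -10080 = 7 \cdot 76 + 10080 = 532 + 10080 = 10612$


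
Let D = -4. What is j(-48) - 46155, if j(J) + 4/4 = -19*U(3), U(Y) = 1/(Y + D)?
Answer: -46137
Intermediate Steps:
U(Y) = 1/(-4 + Y) (U(Y) = 1/(Y - 4) = 1/(-4 + Y))
j(J) = 18 (j(J) = -1 - 19/(-4 + 3) = -1 - 19/(-1) = -1 - 19*(-1) = -1 + 19 = 18)
j(-48) - 46155 = 18 - 46155 = -46137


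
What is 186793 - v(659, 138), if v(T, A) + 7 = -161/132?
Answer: 24657761/132 ≈ 1.8680e+5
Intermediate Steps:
v(T, A) = -1085/132 (v(T, A) = -7 - 161/132 = -1085/132)
186793 - v(659, 138) = 186793 - 1*(-1085/132) = 186793 + 1085/132 = 24657761/132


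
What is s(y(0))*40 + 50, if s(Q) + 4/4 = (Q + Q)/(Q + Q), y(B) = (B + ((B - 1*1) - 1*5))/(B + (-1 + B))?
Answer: 50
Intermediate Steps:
y(B) = (-6 + 2*B)/(-1 + 2*B) (y(B) = (B + ((B - 1) - 5))/(-1 + 2*B) = (B + ((-1 + B) - 5))/(-1 + 2*B) = (B + (-6 + B))/(-1 + 2*B) = (-6 + 2*B)/(-1 + 2*B))
s(Q) = 0 (s(Q) = -1 + (Q + Q)/(Q + Q) = -1 + (2*Q)/((2*Q)) = -1 + (2*Q)*(1/(2*Q)) = -1 + 1 = 0)
s(y(0))*40 + 50 = 0*40 + 50 = 0 + 50 = 50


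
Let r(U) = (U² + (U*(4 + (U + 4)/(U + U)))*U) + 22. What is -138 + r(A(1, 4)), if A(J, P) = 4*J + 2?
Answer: 94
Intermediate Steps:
A(J, P) = 2 + 4*J
r(U) = 22 + U² + U²*(4 + (4 + U)/(2*U)) (r(U) = (U² + (U*(4 + (4 + U)/((2*U))))*U) + 22 = (U² + (U*(4 + (4 + U)*(1/(2*U))))*U) + 22 = (U² + (U*(4 + (4 + U)/(2*U)))*U) + 22 = (U² + U²*(4 + (4 + U)/(2*U))) + 22 = 22 + U² + U²*(4 + (4 + U)/(2*U)))
-138 + r(A(1, 4)) = -138 + (22 + 2*(2 + 4*1) + 11*(2 + 4*1)²/2) = -138 + (22 + 2*(2 + 4) + 11*(2 + 4)²/2) = -138 + (22 + 2*6 + (11/2)*6²) = -138 + (22 + 12 + (11/2)*36) = -138 + (22 + 12 + 198) = -138 + 232 = 94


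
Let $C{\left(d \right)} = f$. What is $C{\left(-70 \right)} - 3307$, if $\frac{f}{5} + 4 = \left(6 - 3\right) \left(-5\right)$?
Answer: $-3402$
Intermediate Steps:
$f = -95$ ($f = -20 + 5 \left(6 - 3\right) \left(-5\right) = -20 + 5 \cdot 3 \left(-5\right) = -20 + 5 \left(-15\right) = -20 - 75 = -95$)
$C{\left(d \right)} = -95$
$C{\left(-70 \right)} - 3307 = -95 - 3307 = -3402$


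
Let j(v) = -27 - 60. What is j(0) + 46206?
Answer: 46119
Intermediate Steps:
j(v) = -87
j(0) + 46206 = -87 + 46206 = 46119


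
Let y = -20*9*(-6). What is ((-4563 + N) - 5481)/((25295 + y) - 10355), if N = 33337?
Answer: 23293/16020 ≈ 1.4540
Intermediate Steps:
y = 1080 (y = -180*(-6) = 1080)
((-4563 + N) - 5481)/((25295 + y) - 10355) = ((-4563 + 33337) - 5481)/((25295 + 1080) - 10355) = (28774 - 5481)/(26375 - 10355) = 23293/16020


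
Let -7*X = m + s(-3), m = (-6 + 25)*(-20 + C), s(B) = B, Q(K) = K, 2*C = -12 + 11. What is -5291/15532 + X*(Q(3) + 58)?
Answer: 33803443/9884 ≈ 3420.0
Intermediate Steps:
C = -1/2 (C = (-12 + 11)/2 = (1/2)*(-1) = -1/2 ≈ -0.50000)
m = -779/2 (m = (-6 + 25)*(-20 - 1/2) = 19*(-41/2) = -779/2 ≈ -389.50)
X = 785/14 (X = -(-779/2 - 3)/7 = -1/7*(-785/2) = 785/14 ≈ 56.071)
-5291/15532 + X*(Q(3) + 58) = -5291/15532 + 785*(3 + 58)/14 = -5291*1/15532 + (785/14)*61 = -481/1412 + 47885/14 = 33803443/9884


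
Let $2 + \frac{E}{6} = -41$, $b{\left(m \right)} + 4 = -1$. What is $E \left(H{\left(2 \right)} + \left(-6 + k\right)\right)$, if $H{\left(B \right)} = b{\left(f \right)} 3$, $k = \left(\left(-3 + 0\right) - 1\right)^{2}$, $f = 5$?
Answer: $1290$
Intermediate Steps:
$b{\left(m \right)} = -5$ ($b{\left(m \right)} = -4 - 1 = -5$)
$E = -258$ ($E = -12 + 6 \left(-41\right) = -12 - 246 = -258$)
$k = 16$ ($k = \left(-3 - 1\right)^{2} = \left(-4\right)^{2} = 16$)
$H{\left(B \right)} = -15$ ($H{\left(B \right)} = \left(-5\right) 3 = -15$)
$E \left(H{\left(2 \right)} + \left(-6 + k\right)\right) = - 258 \left(-15 + \left(-6 + 16\right)\right) = - 258 \left(-15 + 10\right) = \left(-258\right) \left(-5\right) = 1290$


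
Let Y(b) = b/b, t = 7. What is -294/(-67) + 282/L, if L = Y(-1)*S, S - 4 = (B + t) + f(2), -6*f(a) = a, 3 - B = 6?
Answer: 63444/1541 ≈ 41.171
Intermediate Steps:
B = -3 (B = 3 - 1*6 = 3 - 6 = -3)
f(a) = -a/6
Y(b) = 1
S = 23/3 (S = 4 + ((-3 + 7) - ⅙*2) = 4 + (4 - ⅓) = 4 + 11/3 = 23/3 ≈ 7.6667)
L = 23/3 (L = 1*(23/3) = 23/3 ≈ 7.6667)
-294/(-67) + 282/L = -294/(-67) + 282/(23/3) = -294*(-1/67) + 282*(3/23) = 294/67 + 846/23 = 63444/1541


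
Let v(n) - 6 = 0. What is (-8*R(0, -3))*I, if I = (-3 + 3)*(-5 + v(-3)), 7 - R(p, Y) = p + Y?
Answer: 0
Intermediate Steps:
v(n) = 6 (v(n) = 6 + 0 = 6)
R(p, Y) = 7 - Y - p (R(p, Y) = 7 - (p + Y) = 7 - (Y + p) = 7 + (-Y - p) = 7 - Y - p)
I = 0 (I = (-3 + 3)*(-5 + 6) = 0*1 = 0)
(-8*R(0, -3))*I = -8*(7 - 1*(-3) - 1*0)*0 = -8*(7 + 3 + 0)*0 = -8*10*0 = -80*0 = 0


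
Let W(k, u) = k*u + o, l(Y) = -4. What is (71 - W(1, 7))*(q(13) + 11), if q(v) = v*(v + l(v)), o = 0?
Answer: 8192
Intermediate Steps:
W(k, u) = k*u (W(k, u) = k*u + 0 = k*u)
q(v) = v*(-4 + v) (q(v) = v*(v - 4) = v*(-4 + v))
(71 - W(1, 7))*(q(13) + 11) = (71 - 7)*(13*(-4 + 13) + 11) = (71 - 1*7)*(13*9 + 11) = (71 - 7)*(117 + 11) = 64*128 = 8192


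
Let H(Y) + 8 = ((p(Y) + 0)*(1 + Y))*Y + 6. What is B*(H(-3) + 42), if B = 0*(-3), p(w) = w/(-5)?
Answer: 0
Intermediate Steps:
p(w) = -w/5 (p(w) = w*(-⅕) = -w/5)
B = 0
H(Y) = -2 - Y²*(1 + Y)/5 (H(Y) = -8 + (((-Y/5 + 0)*(1 + Y))*Y + 6) = -8 + (((-Y/5)*(1 + Y))*Y + 6) = -8 + ((-Y*(1 + Y)/5)*Y + 6) = -8 + (-Y²*(1 + Y)/5 + 6) = -8 + (6 - Y²*(1 + Y)/5) = -2 - Y²*(1 + Y)/5)
B*(H(-3) + 42) = 0*((-2 - ⅕*(-3)² - ⅕*(-3)³) + 42) = 0*((-2 - ⅕*9 - ⅕*(-27)) + 42) = 0*((-2 - 9/5 + 27/5) + 42) = 0*(8/5 + 42) = 0*(218/5) = 0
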